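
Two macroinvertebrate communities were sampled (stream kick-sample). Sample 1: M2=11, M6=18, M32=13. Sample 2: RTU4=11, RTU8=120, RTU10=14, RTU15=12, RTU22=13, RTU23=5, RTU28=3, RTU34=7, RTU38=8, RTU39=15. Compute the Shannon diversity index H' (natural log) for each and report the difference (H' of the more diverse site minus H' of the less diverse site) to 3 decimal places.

0.495

Sample 1: N=42, proportions 0.261905, 0.428571, 0.309524, giving H' = 1.077006 (working shown to 6 dp, full precision carried).
Sample 2: N=208, proportions 0.052885, 0.576923, 0.067308, 0.057692, 0.0625, 0.024038, 0.014423, 0.033654, 0.038462, 0.072115, giving H' = 1.572122.
Difference = |1.077006 − 1.572122| = 0.495116, i.e. 0.495 to 3 decimal places.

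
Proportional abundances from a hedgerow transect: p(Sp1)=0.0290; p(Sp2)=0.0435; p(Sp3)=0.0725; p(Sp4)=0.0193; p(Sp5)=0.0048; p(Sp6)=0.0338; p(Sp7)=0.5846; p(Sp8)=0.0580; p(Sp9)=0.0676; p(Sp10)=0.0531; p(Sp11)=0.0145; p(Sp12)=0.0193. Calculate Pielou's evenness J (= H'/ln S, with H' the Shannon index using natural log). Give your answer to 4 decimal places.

H' = −Σ pᵢ ln pᵢ = −((-0.102673) + (-0.136372) + (-0.190252) + (-0.076190) + (-0.025628) + (-0.114491) + (-0.313829) + (-0.165144) + (-0.182124) + (-0.155879) + (-0.061387) + (-0.076190)) = 1.600160 (working shown to 6 dp, full precision carried).
With S = 12 species, ln S = 2.484907, so J = 1.600160/2.484907 = 0.643952, i.e. 0.6440 to 4 decimal places.

0.6440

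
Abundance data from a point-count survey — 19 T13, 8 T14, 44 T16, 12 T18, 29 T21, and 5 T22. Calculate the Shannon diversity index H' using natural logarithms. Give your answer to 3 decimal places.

1.560

Total N = 19+8+44+12+29+5 = 117, so the proportions are 0.16239, 0.06838, 0.37607, 0.10256, 0.24786, 0.04274 (working shown to 5 dp, full precision carried).
Each pᵢ ln pᵢ term: 0.16239×(-1.81773)=-0.29519, 0.06838×(-2.68273)=-0.18343, 0.37607×(-0.97798)=-0.36779, 0.10256×(-2.27727)=-0.23357, 0.24786×(-1.39488)=-0.34574, 0.04274×(-3.15274)=-0.13473.
Sum = -1.56045, so H' = 1.560.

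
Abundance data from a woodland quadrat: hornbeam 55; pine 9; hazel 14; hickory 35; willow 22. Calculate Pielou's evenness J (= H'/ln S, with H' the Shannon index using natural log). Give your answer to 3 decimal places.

0.887

Total N = 55+9+14+35+22 = 135, so the proportions are 0.40741, 0.06667, 0.1037, 0.25926, 0.16296 (working shown to 5 dp, full precision carried).
H' = −Σ pᵢ ln pᵢ = −((-0.36583) + (-0.18054) + (-0.23502) + (-0.34998) + (-0.29565)) = 1.42701.
With S = 5 species, ln S = 1.60944, so J = 1.42701/1.60944 = 0.88665, i.e. 0.887 to 3 decimal places.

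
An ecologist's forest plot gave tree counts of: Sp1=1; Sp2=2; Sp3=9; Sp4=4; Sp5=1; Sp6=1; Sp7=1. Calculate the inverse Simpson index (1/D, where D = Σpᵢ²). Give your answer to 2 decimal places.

3.44

Total N = 1+2+9+4+1+1+1 = 19, so the proportions are 0.052632, 0.105263, 0.473684, 0.210526, 0.052632, 0.052632, 0.052632 (working shown to 6 dp, full precision carried).
D = 0.052632² + 0.105263² + 0.473684² + 0.210526² + 0.052632² + 0.052632² + 0.052632² = 0.002770 + 0.011080 + 0.224377 + 0.044321 + 0.002770 + 0.002770 + 0.002770 = 0.290859.
So 1/D = 3.4381, i.e. 3.44 to 2 decimal places.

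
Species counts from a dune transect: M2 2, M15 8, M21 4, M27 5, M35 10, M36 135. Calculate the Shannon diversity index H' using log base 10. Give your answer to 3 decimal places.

Total N = 2+8+4+5+10+135 = 164, so the proportions are 0.0122, 0.04878, 0.02439, 0.03049, 0.06098, 0.82317 (working shown to 5 dp, full precision carried).
Each pᵢ log₁₀ pᵢ term: 0.0122×(-1.91381)=-0.02334, 0.04878×(-1.31175)=-0.06399, 0.02439×(-1.61278)=-0.03934, 0.03049×(-1.51587)=-0.04622, 0.06098×(-1.21484)=-0.07408, 0.82317×(-0.08451)=-0.06957.
Sum = -0.31652, so H' = 0.317.

0.317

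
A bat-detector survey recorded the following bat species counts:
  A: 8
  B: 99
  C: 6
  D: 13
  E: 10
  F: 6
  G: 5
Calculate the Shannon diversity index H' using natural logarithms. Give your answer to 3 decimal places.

1.198

Total N = 8+99+6+13+10+6+5 = 147, so the proportions are 0.05442, 0.67347, 0.04082, 0.08844, 0.06803, 0.04082, 0.03401 (working shown to 5 dp, full precision carried).
Each pᵢ ln pᵢ term: 0.05442×(-2.91099)=-0.15842, 0.67347×(-0.39531)=-0.26623, 0.04082×(-3.19867)=-0.13056, 0.08844×(-2.42548)=-0.21450, 0.06803×(-2.68785)=-0.18285, 0.04082×(-3.19867)=-0.13056, 0.03401×(-3.38099)=-0.11500.
Sum = -1.19811, so H' = 1.198.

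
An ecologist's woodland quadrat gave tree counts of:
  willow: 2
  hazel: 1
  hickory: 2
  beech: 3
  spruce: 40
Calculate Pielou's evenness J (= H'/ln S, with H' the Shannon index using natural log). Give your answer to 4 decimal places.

Total N = 2+1+2+3+40 = 48, so the proportions are 0.041667, 0.020833, 0.041667, 0.0625, 0.833333 (working shown to 6 dp, full precision carried).
H' = −Σ pᵢ ln pᵢ = −((-0.132419) + (-0.080650) + (-0.132419) + (-0.173287) + (-0.151935)) = 0.670709.
With S = 5 species, ln S = 1.609438, so J = 0.670709/1.609438 = 0.416735, i.e. 0.4167 to 4 decimal places.

0.4167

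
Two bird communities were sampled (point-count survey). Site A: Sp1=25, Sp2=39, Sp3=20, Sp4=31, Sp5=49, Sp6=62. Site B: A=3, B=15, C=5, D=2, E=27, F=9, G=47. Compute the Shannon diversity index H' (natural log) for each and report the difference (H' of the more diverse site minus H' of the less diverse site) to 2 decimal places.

Site A: N=226, proportions 0.1106, 0.1726, 0.0885, 0.1372, 0.2168, 0.2743, giving H' = 1.7201 (working shown to 4 dp, full precision carried).
Site B: N=108, proportions 0.0278, 0.1389, 0.0463, 0.0185, 0.25, 0.0833, 0.4352, giving H' = 1.5056.
Difference = |1.7201 − 1.5056| = 0.2145, i.e. 0.21 to 2 decimal places.

0.21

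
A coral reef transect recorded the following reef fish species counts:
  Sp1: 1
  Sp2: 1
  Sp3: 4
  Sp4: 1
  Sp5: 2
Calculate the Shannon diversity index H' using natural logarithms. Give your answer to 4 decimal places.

Total N = 1+1+4+1+2 = 9, so the proportions are 0.111111, 0.111111, 0.444444, 0.111111, 0.222222 (working shown to 6 dp, full precision carried).
Each pᵢ ln pᵢ term: 0.111111×(-2.197225)=-0.244136, 0.111111×(-2.197225)=-0.244136, 0.444444×(-0.810930)=-0.360413, 0.111111×(-2.197225)=-0.244136, 0.222222×(-1.504077)=-0.334239.
Sum = -1.427061, so H' = 1.4271.

1.4271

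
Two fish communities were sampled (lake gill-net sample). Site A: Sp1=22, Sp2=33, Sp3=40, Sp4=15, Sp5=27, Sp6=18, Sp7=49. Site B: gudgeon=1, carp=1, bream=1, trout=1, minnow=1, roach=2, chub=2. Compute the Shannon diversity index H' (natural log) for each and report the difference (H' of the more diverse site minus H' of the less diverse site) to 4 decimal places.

Site A: N=204, proportions 0.107843, 0.161765, 0.196078, 0.073529, 0.132353, 0.088235, 0.240196, giving H' = 1.870683 (working shown to 6 dp, full precision carried).
Site B: N=9, proportions 0.111111, 0.111111, 0.111111, 0.111111, 0.111111, 0.222222, 0.222222, giving H' = 1.889159.
Difference = |1.870683 − 1.889159| = 0.018476, i.e. 0.0185 to 4 decimal places.

0.0185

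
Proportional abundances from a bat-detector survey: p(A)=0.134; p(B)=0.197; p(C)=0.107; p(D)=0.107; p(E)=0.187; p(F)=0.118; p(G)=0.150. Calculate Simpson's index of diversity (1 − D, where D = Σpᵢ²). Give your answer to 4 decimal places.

0.8489

D = 0.134² + 0.197² + 0.107² + 0.107² + 0.187² + 0.118² + 0.15² = 0.017956 + 0.038809 + 0.011449 + 0.011449 + 0.034969 + 0.013924 + 0.022500 = 0.151056 (working shown to 6 dp, full precision carried).
So 1 − D = 0.848944, i.e. 0.8489 to 4 decimal places.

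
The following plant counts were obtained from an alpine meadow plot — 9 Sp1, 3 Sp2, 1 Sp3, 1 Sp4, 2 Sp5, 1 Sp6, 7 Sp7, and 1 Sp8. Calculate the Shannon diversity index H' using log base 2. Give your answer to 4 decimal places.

2.4464

Total N = 9+3+1+1+2+1+7+1 = 25, so the proportions are 0.36, 0.12, 0.04, 0.04, 0.08, 0.04, 0.28, 0.04 (working shown to 6 dp, full precision carried).
Each pᵢ log₂ pᵢ term: 0.36×(-1.473931)=-0.530615, 0.12×(-3.058894)=-0.367067, 0.04×(-4.643856)=-0.185754, 0.04×(-4.643856)=-0.185754, 0.08×(-3.643856)=-0.291508, 0.04×(-4.643856)=-0.185754, 0.28×(-1.836501)=-0.514220, 0.04×(-4.643856)=-0.185754.
Sum = -2.446428, so H' = 2.4464.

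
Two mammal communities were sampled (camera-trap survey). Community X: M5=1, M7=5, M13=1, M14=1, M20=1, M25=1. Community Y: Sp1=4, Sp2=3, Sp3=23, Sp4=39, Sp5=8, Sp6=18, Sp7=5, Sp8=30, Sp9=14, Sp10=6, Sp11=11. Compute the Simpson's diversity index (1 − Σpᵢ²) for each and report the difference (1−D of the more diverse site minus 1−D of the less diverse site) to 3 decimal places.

Community X: N=10, proportions 0.1, 0.5, 0.1, 0.1, 0.1, 0.1, giving 1−D = 0.70000 (working shown to 5 dp, full precision carried).
Community Y: N=161, proportions 0.02484, 0.01863, 0.14286, 0.24224, 0.04969, 0.1118, 0.03106, 0.18634, 0.08696, 0.03727, 0.06832, giving 1−D = 0.85568.
Difference = |0.70000 − 0.85568| = 0.15568, i.e. 0.156 to 3 decimal places.

0.156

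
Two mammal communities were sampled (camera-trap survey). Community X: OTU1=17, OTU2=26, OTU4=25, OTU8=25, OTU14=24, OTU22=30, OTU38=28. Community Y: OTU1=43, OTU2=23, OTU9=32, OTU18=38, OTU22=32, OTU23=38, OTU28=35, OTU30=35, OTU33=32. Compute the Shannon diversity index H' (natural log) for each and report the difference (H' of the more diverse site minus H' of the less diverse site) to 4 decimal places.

Community X: N=175, proportions 0.097143, 0.148571, 0.142857, 0.142857, 0.137143, 0.171429, 0.16, giving H' = 1.933758 (working shown to 6 dp, full precision carried).
Community Y: N=308, proportions 0.13961, 0.074675, 0.103896, 0.123377, 0.103896, 0.123377, 0.113636, 0.113636, 0.103896, giving H' = 2.185004.
Difference = |1.933758 − 2.185004| = 0.251246, i.e. 0.2512 to 4 decimal places.

0.2512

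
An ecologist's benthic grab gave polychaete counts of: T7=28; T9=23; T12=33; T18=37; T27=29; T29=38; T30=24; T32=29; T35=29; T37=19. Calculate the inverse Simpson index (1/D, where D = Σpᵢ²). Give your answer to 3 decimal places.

9.628

Total N = 28+23+33+37+29+38+24+29+29+19 = 289, so the proportions are 0.0968858, 0.0795848, 0.1141869, 0.1280277, 0.100346, 0.1314879, 0.083045, 0.100346, 0.100346, 0.0657439 (working shown to 7 dp, full precision carried).
D = 0.0968858² + 0.0795848² + 0.1141869² + 0.1280277² + 0.100346² + 0.1314879² + 0.083045² + 0.100346² + 0.100346² + 0.0657439² = 0.0093869 + 0.0063337 + 0.0130386 + 0.0163911 + 0.0100693 + 0.0172891 + 0.0068965 + 0.0100693 + 0.0100693 + 0.0043223 = 0.1038661.
So 1/D = 9.62778, i.e. 9.628 to 3 decimal places.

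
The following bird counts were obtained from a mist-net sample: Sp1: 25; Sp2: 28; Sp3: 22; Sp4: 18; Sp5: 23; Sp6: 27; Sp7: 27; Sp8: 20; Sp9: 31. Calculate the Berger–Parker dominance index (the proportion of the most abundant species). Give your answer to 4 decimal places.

Total N = 25+28+22+18+23+27+27+20+31 = 221, so the proportions are 0.113122, 0.126697, 0.099548, 0.081448, 0.104072, 0.122172, 0.122172, 0.090498, 0.140271 (working shown to 6 dp, full precision carried).
The largest proportion is 0.140271, i.e. d = 0.1403 to 4 decimal places.

0.1403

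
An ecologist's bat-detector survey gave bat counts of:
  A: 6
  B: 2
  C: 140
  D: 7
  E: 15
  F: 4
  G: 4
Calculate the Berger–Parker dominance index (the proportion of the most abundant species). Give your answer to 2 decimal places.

Total N = 6+2+140+7+15+4+4 = 178, so the proportions are 0.0337, 0.0112, 0.7865, 0.0393, 0.0843, 0.0225, 0.0225 (working shown to 4 dp, full precision carried).
The largest proportion is 0.7865, i.e. d = 0.79 to 2 decimal places.

0.79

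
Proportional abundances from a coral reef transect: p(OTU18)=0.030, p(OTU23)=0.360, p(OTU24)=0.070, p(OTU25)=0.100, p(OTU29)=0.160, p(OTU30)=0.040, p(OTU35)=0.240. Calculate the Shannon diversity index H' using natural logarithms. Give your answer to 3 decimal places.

Each pᵢ ln pᵢ term (working shown to 5 dp, full precision carried): 0.03×(-3.50656)=-0.10520, 0.36×(-1.02165)=-0.36779, 0.07×(-2.65926)=-0.18615, 0.1×(-2.30259)=-0.23026, 0.16×(-1.83258)=-0.29321, 0.04×(-3.21888)=-0.12876, 0.24×(-1.42712)=-0.34251.
Sum = -1.65387, so H' = 1.654.

1.654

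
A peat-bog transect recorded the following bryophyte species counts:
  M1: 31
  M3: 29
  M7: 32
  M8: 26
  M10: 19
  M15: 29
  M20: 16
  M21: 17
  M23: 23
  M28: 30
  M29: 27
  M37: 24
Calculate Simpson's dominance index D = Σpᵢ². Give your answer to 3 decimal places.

0.087

Total N = 31+29+32+26+19+29+16+17+23+30+27+24 = 303, so the proportions are 0.10231, 0.09571, 0.10561, 0.08581, 0.06271, 0.09571, 0.05281, 0.05611, 0.07591, 0.09901, 0.08911, 0.07921 (working shown to 5 dp, full precision carried).
D = 0.10231² + 0.09571² + 0.10561² + 0.08581² + 0.06271² + 0.09571² + 0.05281² + 0.05611² + 0.07591² + 0.09901² + 0.08911² + 0.07921² = 0.01047 + 0.00916 + 0.01115 + 0.00736 + 0.00393 + 0.00916 + 0.00279 + 0.00315 + 0.00576 + 0.00980 + 0.00794 + 0.00627 = 0.08695.
To 3 decimal places, D = 0.087.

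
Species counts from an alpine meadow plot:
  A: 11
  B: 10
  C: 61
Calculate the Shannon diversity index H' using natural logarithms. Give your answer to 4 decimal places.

Total N = 11+10+61 = 82, so the proportions are 0.134146, 0.121951, 0.743902 (working shown to 6 dp, full precision carried).
Each pᵢ ln pᵢ term: 0.134146×(-2.008824)=-0.269476, 0.121951×(-2.104134)=-0.256602, 0.743902×(-0.295845)=-0.220080.
Sum = -0.746158, so H' = 0.7462.

0.7462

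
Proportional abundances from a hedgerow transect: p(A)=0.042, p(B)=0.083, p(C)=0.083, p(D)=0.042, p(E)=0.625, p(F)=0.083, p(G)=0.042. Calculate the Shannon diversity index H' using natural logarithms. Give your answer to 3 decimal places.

Each pᵢ ln pᵢ term (working shown to 5 dp, full precision carried): 0.042×(-3.17009)=-0.13314, 0.083×(-2.48891)=-0.20658, 0.083×(-2.48891)=-0.20658, 0.042×(-3.17009)=-0.13314, 0.625×(-0.47000)=-0.29375, 0.083×(-2.48891)=-0.20658, 0.042×(-3.17009)=-0.13314.
Sum = -1.31292, so H' = 1.313.

1.313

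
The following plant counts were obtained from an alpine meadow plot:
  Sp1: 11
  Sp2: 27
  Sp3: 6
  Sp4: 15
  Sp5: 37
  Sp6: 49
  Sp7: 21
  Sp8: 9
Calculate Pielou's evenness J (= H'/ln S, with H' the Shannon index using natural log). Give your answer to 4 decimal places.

0.9043

Total N = 11+27+6+15+37+49+21+9 = 175, so the proportions are 0.062857, 0.154286, 0.034286, 0.085714, 0.211429, 0.28, 0.12, 0.051429 (working shown to 6 dp, full precision carried).
H' = −Σ pᵢ ln pᵢ = −((-0.173919) + (-0.288352) + (-0.115647) + (-0.210577) + (-0.328532) + (-0.356430) + (-0.254432) + (-0.152617)) = 1.880507.
With S = 8 species, ln S = 2.079442, so J = 1.880507/2.079442 = 0.904332, i.e. 0.9043 to 4 decimal places.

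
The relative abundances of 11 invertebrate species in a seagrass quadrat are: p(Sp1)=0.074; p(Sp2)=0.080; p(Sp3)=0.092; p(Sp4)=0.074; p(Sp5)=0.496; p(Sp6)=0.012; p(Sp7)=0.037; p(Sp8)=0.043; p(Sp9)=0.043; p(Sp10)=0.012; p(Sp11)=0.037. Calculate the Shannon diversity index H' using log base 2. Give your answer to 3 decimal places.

2.561

Each pᵢ log₂ pᵢ term (working shown to 5 dp, full precision carried): 0.074×(-3.75633)=-0.27797, 0.08×(-3.64386)=-0.29151, 0.092×(-3.44222)=-0.31668, 0.074×(-3.75633)=-0.27797, 0.496×(-1.01159)=-0.50175, 0.012×(-6.38082)=-0.07657, 0.037×(-4.75633)=-0.17598, 0.043×(-4.53952)=-0.19520, 0.043×(-4.53952)=-0.19520, 0.012×(-6.38082)=-0.07657, 0.037×(-4.75633)=-0.17598.
Sum = -2.56138, so H' = 2.561.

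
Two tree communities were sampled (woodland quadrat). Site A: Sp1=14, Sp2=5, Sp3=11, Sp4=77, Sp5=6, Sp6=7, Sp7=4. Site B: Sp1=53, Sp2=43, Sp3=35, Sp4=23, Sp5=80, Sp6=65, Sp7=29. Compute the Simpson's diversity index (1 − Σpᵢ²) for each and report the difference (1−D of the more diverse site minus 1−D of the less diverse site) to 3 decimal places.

Site A: N=124, proportions 0.1129, 0.04032, 0.08871, 0.62097, 0.04839, 0.05645, 0.03226, giving 1−D = 0.58559 (working shown to 5 dp, full precision carried).
Site B: N=328, proportions 0.16159, 0.1311, 0.10671, 0.07012, 0.2439, 0.19817, 0.08841, giving 1−D = 0.83382.
Difference = |0.58559 − 0.83382| = 0.24823, i.e. 0.248 to 3 decimal places.

0.248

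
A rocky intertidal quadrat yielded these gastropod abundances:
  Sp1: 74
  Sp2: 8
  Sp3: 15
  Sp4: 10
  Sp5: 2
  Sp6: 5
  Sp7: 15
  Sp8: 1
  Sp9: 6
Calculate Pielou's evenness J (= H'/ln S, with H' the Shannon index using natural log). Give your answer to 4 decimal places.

0.6979

Total N = 74+8+15+10+2+5+15+1+6 = 136, so the proportions are 0.5441176, 0.0588235, 0.1102941, 0.0735294, 0.0147059, 0.0367647, 0.1102941, 0.0073529, 0.0441176 (working shown to 7 dp, full precision carried).
H' = −Σ pᵢ ln pᵢ = −((-0.3311444) + (-0.1666596) + (-0.2431549) + (-0.1919169) + (-0.0620516) + (-0.1214418) + (-0.2431549) + (-0.0361225) + (-0.1376866)) = 1.5333332.
With S = 9 species, ln S = 2.1972246, so J = 1.5333332/2.1972246 = 0.6978500, i.e. 0.6979 to 4 decimal places.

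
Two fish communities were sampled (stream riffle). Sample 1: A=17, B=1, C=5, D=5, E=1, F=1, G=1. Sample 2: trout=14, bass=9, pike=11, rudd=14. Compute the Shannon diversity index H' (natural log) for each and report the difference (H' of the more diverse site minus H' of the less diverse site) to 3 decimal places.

Sample 1: N=31, proportions 0.548387, 0.032258, 0.16129, 0.16129, 0.032258, 0.032258, 0.032258, giving H' = 1.361116 (working shown to 6 dp, full precision carried).
Sample 2: N=48, proportions 0.291667, 0.1875, 0.229167, 0.291667, giving H' = 1.370254.
Difference = |1.361116 − 1.370254| = 0.009138, i.e. 0.009 to 3 decimal places.

0.009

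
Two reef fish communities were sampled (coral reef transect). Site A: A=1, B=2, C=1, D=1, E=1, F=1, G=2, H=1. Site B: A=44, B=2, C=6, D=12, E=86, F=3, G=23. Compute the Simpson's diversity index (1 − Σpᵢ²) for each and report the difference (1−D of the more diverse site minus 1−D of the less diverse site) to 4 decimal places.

Site A: N=10, proportions 0.1, 0.2, 0.1, 0.1, 0.1, 0.1, 0.2, 0.1, giving 1−D = 0.860000 (working shown to 6 dp, full precision carried).
Site B: N=176, proportions 0.25, 0.011364, 0.034091, 0.068182, 0.488636, 0.017045, 0.130682, giving 1−D = 0.675426.
Difference = |0.860000 − 0.675426| = 0.184574, i.e. 0.1846 to 4 decimal places.

0.1846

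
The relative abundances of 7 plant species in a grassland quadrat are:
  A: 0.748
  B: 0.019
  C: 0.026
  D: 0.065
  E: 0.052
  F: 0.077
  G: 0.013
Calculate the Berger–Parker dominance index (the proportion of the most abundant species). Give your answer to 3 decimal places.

The largest proportion is 0.748, i.e. d = 0.748 to 3 decimal places.

0.748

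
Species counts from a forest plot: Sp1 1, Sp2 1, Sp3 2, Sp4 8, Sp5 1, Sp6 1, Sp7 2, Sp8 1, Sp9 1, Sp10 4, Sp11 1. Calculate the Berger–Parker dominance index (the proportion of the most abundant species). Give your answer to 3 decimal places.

Total N = 1+1+2+8+1+1+2+1+1+4+1 = 23, so the proportions are 0.04348, 0.04348, 0.08696, 0.34783, 0.04348, 0.04348, 0.08696, 0.04348, 0.04348, 0.17391, 0.04348 (working shown to 5 dp, full precision carried).
The largest proportion is 0.34783, i.e. d = 0.348 to 3 decimal places.

0.348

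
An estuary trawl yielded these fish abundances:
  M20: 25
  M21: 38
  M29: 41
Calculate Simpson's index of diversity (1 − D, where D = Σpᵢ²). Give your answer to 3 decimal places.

Total N = 25+38+41 = 104, so the proportions are 0.24038, 0.36538, 0.39423 (working shown to 5 dp, full precision carried).
D = 0.24038² + 0.36538² + 0.39423² = 0.05778 + 0.13351 + 0.15542 = 0.34671.
So 1 − D = 0.65329, i.e. 0.653 to 3 decimal places.

0.653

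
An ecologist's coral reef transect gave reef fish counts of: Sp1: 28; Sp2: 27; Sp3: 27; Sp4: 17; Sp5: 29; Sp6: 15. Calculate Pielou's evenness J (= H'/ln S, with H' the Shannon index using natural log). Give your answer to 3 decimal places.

0.983

Total N = 28+27+27+17+29+15 = 143, so the proportions are 0.1958, 0.18881, 0.18881, 0.11888, 0.2028, 0.1049 (working shown to 5 dp, full precision carried).
H' = −Σ pᵢ ln pᵢ = −((-0.31929) + (-0.31475) + (-0.31475) + (-0.25317) + (-0.32357) + (-0.23652)) = 1.76205.
With S = 6 species, ln S = 1.79176, so J = 1.76205/1.79176 = 0.98342, i.e. 0.983 to 3 decimal places.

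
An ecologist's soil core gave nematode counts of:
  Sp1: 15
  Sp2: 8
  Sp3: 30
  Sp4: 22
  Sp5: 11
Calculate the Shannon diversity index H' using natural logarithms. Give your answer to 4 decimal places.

1.5047

Total N = 15+8+30+22+11 = 86, so the proportions are 0.174419, 0.093023, 0.348837, 0.255814, 0.127907 (working shown to 6 dp, full precision carried).
Each pᵢ ln pᵢ term: 0.174419×(-1.746297)=-0.304587, 0.093023×(-2.374906)=-0.220921, 0.348837×(-1.053150)=-0.367378, 0.255814×(-1.363305)=-0.348752, 0.127907×(-2.056452)=-0.263035.
Sum = -1.504673, so H' = 1.5047.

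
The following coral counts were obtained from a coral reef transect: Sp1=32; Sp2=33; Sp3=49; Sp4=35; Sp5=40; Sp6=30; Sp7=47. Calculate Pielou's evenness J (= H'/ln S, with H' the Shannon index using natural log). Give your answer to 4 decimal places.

Total N = 32+33+49+35+40+30+47 = 266, so the proportions are 0.120301, 0.12406, 0.184211, 0.131579, 0.150376, 0.112782, 0.176692 (working shown to 6 dp, full precision carried).
H' = −Σ pᵢ ln pᵢ = −((-0.254768) + (-0.258912) + (-0.311625) + (-0.266862) + (-0.284905) + (-0.246124) + (-0.306268)) = 1.929464.
With S = 7 species, ln S = 1.945910, so J = 1.929464/1.945910 = 0.991548, i.e. 0.9915 to 4 decimal places.

0.9915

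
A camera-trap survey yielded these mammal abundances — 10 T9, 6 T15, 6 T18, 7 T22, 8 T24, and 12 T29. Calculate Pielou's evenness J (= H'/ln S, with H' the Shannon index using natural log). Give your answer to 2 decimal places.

Total N = 10+6+6+7+8+12 = 49, so the proportions are 0.2041, 0.1224, 0.1224, 0.1429, 0.1633, 0.2449 (working shown to 4 dp, full precision carried).
H' = −Σ pᵢ ln pᵢ = −((-0.3243) + (-0.2572) + (-0.2572) + (-0.2780) + (-0.2959) + (-0.3446)) = 1.7571.
With S = 6 species, ln S = 1.7918, so J = 1.7571/1.7918 = 0.9806, i.e. 0.98 to 2 decimal places.

0.98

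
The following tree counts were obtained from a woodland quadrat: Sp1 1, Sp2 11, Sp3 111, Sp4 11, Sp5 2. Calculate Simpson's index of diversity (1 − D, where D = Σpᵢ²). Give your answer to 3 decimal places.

0.321

Total N = 1+11+111+11+2 = 136, so the proportions are 0.00735, 0.08088, 0.81618, 0.08088, 0.01471 (working shown to 5 dp, full precision carried).
D = 0.00735² + 0.08088² + 0.81618² + 0.08088² + 0.01471² = 0.00005 + 0.00654 + 0.66614 + 0.00654 + 0.00022 = 0.67950.
So 1 − D = 0.32050, i.e. 0.321 to 3 decimal places.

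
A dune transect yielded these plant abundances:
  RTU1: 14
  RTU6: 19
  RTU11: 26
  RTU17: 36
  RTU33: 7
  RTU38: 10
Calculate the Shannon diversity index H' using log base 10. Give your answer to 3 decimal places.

0.718

Total N = 14+19+26+36+7+10 = 112, so the proportions are 0.125, 0.16964, 0.23214, 0.32143, 0.0625, 0.08929 (working shown to 5 dp, full precision carried).
Each pᵢ log₁₀ pᵢ term: 0.125×(-0.90309)=-0.11289, 0.16964×(-0.77046)=-0.13070, 0.23214×(-0.63424)=-0.14724, 0.32143×(-0.49292)=-0.15844, 0.0625×(-1.20412)=-0.07526, 0.08929×(-1.04922)=-0.09368.
Sum = -0.71820, so H' = 0.718.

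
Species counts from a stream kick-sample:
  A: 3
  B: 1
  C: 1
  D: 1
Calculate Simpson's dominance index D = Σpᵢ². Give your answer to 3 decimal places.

Total N = 3+1+1+1 = 6, so the proportions are 0.5, 0.16667, 0.16667, 0.16667 (working shown to 5 dp, full precision carried).
D = 0.5² + 0.16667² + 0.16667² + 0.16667² = 0.25000 + 0.02778 + 0.02778 + 0.02778 = 0.33333.
To 3 decimal places, D = 0.333.

0.333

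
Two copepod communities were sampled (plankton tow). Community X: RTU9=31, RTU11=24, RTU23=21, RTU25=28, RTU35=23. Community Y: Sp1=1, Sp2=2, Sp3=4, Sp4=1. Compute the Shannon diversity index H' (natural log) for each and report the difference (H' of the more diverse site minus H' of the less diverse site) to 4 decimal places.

Community X: N=127, proportions 0.244094, 0.188976, 0.165354, 0.220472, 0.181102, giving H' = 1.599463 (working shown to 6 dp, full precision carried).
Community Y: N=8, proportions 0.125, 0.25, 0.5, 0.125, giving H' = 1.213008.
Difference = |1.599463 − 1.213008| = 0.386455, i.e. 0.3865 to 4 decimal places.

0.3865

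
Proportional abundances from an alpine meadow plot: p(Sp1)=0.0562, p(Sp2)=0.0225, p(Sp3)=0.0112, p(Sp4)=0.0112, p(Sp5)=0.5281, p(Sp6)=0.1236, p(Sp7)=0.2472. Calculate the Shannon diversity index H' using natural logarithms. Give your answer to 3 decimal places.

Each pᵢ ln pᵢ term (working shown to 5 dp, full precision carried): 0.0562×(-2.87884)=-0.16179, 0.0225×(-3.79424)=-0.08537, 0.0112×(-4.49184)=-0.05031, 0.0112×(-4.49184)=-0.05031, 0.5281×(-0.63847)=-0.33718, 0.1236×(-2.09070)=-0.25841, 0.2472×(-1.39756)=-0.34548.
Sum = -1.28884, so H' = 1.289.

1.289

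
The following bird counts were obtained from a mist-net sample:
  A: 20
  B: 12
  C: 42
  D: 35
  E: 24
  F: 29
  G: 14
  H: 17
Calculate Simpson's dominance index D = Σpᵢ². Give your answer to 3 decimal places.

Total N = 20+12+42+35+24+29+14+17 = 193, so the proportions are 0.10363, 0.06218, 0.21762, 0.18135, 0.12435, 0.15026, 0.07254, 0.08808 (working shown to 5 dp, full precision carried).
D = 0.10363² + 0.06218² + 0.21762² + 0.18135² + 0.12435² + 0.15026² + 0.07254² + 0.08808² = 0.01074 + 0.00387 + 0.04736 + 0.03289 + 0.01546 + 0.02258 + 0.00526 + 0.00776 = 0.14591.
To 3 decimal places, D = 0.146.

0.146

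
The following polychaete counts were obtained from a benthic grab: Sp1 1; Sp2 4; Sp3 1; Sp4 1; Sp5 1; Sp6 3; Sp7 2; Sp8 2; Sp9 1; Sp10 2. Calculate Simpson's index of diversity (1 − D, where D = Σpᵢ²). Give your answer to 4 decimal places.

0.8704

Total N = 1+4+1+1+1+3+2+2+1+2 = 18, so the proportions are 0.055556, 0.222222, 0.055556, 0.055556, 0.055556, 0.166667, 0.111111, 0.111111, 0.055556, 0.111111 (working shown to 6 dp, full precision carried).
D = 0.055556² + 0.222222² + 0.055556² + 0.055556² + 0.055556² + 0.166667² + 0.111111² + 0.111111² + 0.055556² + 0.111111² = 0.003086 + 0.049383 + 0.003086 + 0.003086 + 0.003086 + 0.027778 + 0.012346 + 0.012346 + 0.003086 + 0.012346 = 0.129630.
So 1 − D = 0.870370, i.e. 0.8704 to 4 decimal places.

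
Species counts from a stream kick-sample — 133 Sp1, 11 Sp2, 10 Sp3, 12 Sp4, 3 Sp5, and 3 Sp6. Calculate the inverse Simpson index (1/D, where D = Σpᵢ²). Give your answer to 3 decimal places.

Total N = 133+11+10+12+3+3 = 172, so the proportions are 0.773256, 0.063953, 0.05814, 0.069767, 0.017442, 0.017442 (working shown to 6 dp, full precision carried).
D = 0.773256² + 0.063953² + 0.05814² + 0.069767² + 0.017442² + 0.017442² = 0.597925 + 0.004090 + 0.003380 + 0.004867 + 0.000304 + 0.000304 = 0.610871.
So 1/D = 1.63701, i.e. 1.637 to 3 decimal places.

1.637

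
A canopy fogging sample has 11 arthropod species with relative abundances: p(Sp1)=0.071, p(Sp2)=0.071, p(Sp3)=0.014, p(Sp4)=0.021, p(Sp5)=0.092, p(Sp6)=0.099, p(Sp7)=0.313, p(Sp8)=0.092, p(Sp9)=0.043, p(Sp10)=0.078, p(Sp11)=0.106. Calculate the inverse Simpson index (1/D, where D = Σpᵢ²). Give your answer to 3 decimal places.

D = 0.071² + 0.071² + 0.014² + 0.021² + 0.092² + 0.099² + 0.313² + 0.092² + 0.043² + 0.078² + 0.106² = 0.0050410 + 0.0050410 + 0.0001960 + 0.0004410 + 0.0084640 + 0.0098010 + 0.0979690 + 0.0084640 + 0.0018490 + 0.0060840 + 0.0112360 = 0.1545860 (working shown to 7 dp, full precision carried).
So 1/D = 6.46889, i.e. 6.469 to 3 decimal places.

6.469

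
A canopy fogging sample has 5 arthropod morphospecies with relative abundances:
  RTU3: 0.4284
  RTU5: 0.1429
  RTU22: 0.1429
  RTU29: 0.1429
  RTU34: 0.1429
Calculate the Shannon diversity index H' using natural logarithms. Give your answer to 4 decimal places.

Each pᵢ ln pᵢ term (working shown to 6 dp, full precision carried): 0.4284×(-0.847698)=-0.363154, 0.1429×(-1.945610)=-0.278028, 0.1429×(-1.945610)=-0.278028, 0.1429×(-1.945610)=-0.278028, 0.1429×(-1.945610)=-0.278028.
Sum = -1.475265, so H' = 1.4753.

1.4753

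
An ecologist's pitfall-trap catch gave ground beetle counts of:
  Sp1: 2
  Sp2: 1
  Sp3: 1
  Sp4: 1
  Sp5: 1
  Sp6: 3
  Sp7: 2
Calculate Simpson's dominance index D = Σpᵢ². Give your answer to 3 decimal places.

0.174

Total N = 2+1+1+1+1+3+2 = 11, so the proportions are 0.18182, 0.09091, 0.09091, 0.09091, 0.09091, 0.27273, 0.18182 (working shown to 5 dp, full precision carried).
D = 0.18182² + 0.09091² + 0.09091² + 0.09091² + 0.09091² + 0.27273² + 0.18182² = 0.03306 + 0.00826 + 0.00826 + 0.00826 + 0.00826 + 0.07438 + 0.03306 = 0.17355.
To 3 decimal places, D = 0.174.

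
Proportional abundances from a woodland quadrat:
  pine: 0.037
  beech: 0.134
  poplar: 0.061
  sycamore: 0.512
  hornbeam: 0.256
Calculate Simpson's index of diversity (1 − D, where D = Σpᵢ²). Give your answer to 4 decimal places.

0.6493

D = 0.037² + 0.134² + 0.061² + 0.512² + 0.256² = 0.001369 + 0.017956 + 0.003721 + 0.262144 + 0.065536 = 0.350726 (working shown to 6 dp, full precision carried).
So 1 − D = 0.649274, i.e. 0.6493 to 4 decimal places.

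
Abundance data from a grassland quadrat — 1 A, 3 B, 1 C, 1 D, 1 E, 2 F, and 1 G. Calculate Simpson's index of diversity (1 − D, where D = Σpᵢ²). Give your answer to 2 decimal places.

Total N = 1+3+1+1+1+2+1 = 10, so the proportions are 0.1, 0.3, 0.1, 0.1, 0.1, 0.2, 0.1 (working shown to 4 dp, full precision carried).
D = 0.1² + 0.3² + 0.1² + 0.1² + 0.1² + 0.2² + 0.1² = 0.0100 + 0.0900 + 0.0100 + 0.0100 + 0.0100 + 0.0400 + 0.0100 = 0.1800.
So 1 − D = 0.8200, i.e. 0.82 to 2 decimal places.

0.82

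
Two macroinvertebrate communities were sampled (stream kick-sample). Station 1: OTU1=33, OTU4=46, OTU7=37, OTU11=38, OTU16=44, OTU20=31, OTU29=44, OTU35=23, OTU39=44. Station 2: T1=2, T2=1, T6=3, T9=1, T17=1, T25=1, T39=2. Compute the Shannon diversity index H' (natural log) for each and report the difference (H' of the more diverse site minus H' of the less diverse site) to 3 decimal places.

0.331

Station 1: N=340, proportions 0.0970588, 0.1352941, 0.1088235, 0.1117647, 0.1294118, 0.0911765, 0.1294118, 0.0676471, 0.1294118, giving H' = 2.1777177 (working shown to 7 dp, full precision carried).
Station 2: N=11, proportions 0.1818182, 0.0909091, 0.2727273, 0.0909091, 0.0909091, 0.0909091, 0.1818182, giving H' = 1.8462202.
Difference = |2.1777177 − 1.8462202| = 0.3314975, i.e. 0.331 to 3 decimal places.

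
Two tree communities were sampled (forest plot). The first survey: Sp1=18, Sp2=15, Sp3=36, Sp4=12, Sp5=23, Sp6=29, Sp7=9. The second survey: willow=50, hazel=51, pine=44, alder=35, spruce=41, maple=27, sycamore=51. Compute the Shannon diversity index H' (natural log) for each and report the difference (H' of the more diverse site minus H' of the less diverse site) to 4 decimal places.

The first survey: N=142, proportions 0.126761, 0.105634, 0.253521, 0.084507, 0.161972, 0.204225, 0.06338, giving H' = 1.850081 (working shown to 6 dp, full precision carried).
The second survey: N=299, proportions 0.167224, 0.170569, 0.147157, 0.117057, 0.137124, 0.090301, 0.170569, giving H' = 1.925083.
Difference = |1.850081 − 1.925083| = 0.075002, i.e. 0.0750 to 4 decimal places.

0.0750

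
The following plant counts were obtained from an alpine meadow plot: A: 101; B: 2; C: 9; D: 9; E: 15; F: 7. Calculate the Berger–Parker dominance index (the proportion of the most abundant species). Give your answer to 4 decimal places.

0.7063

Total N = 101+2+9+9+15+7 = 143, so the proportions are 0.706294, 0.013986, 0.062937, 0.062937, 0.104895, 0.048951 (working shown to 6 dp, full precision carried).
The largest proportion is 0.706294, i.e. d = 0.7063 to 4 decimal places.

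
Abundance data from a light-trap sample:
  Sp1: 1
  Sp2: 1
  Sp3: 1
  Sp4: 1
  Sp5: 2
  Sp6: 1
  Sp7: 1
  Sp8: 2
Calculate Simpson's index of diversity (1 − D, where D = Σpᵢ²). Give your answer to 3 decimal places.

0.860

Total N = 1+1+1+1+2+1+1+2 = 10, so the proportions are 0.1, 0.1, 0.1, 0.1, 0.2, 0.1, 0.1, 0.2 (working shown to 5 dp, full precision carried).
D = 0.1² + 0.1² + 0.1² + 0.1² + 0.2² + 0.1² + 0.1² + 0.2² = 0.01000 + 0.01000 + 0.01000 + 0.01000 + 0.04000 + 0.01000 + 0.01000 + 0.04000 = 0.14000.
So 1 − D = 0.86000, i.e. 0.860 to 3 decimal places.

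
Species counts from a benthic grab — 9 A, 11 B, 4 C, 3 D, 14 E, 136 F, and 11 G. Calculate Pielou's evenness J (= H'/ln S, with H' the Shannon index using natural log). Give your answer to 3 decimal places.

Total N = 9+11+4+3+14+136+11 = 188, so the proportions are 0.04787, 0.05851, 0.02128, 0.01596, 0.07447, 0.7234, 0.05851 (working shown to 5 dp, full precision carried).
H' = −Σ pᵢ ln pᵢ = −((-0.14549) + (-0.16609) + (-0.08192) + (-0.06603) + (-0.19342) + (-0.23423) + (-0.16609)) = 1.05326.
With S = 7 species, ln S = 1.94591, so J = 1.05326/1.94591 = 0.54127, i.e. 0.541 to 3 decimal places.

0.541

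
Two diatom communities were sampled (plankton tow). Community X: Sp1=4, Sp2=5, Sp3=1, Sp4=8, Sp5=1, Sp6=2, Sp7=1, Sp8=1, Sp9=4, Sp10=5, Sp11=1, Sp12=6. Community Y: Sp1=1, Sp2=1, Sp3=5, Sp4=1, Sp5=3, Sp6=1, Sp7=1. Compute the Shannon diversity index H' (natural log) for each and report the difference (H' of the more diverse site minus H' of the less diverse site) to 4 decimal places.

Community X: N=39, proportions 0.102564, 0.128205, 0.025641, 0.205128, 0.025641, 0.051282, 0.025641, 0.025641, 0.102564, 0.128205, 0.025641, 0.153846, giving H' = 2.228764 (working shown to 6 dp, full precision carried).
Community Y: N=13, proportions 0.076923, 0.076923, 0.384615, 0.076923, 0.230769, 0.076923, 0.076923, giving H' = 1.692409.
Difference = |2.228764 − 1.692409| = 0.536355, i.e. 0.5364 to 4 decimal places.

0.5364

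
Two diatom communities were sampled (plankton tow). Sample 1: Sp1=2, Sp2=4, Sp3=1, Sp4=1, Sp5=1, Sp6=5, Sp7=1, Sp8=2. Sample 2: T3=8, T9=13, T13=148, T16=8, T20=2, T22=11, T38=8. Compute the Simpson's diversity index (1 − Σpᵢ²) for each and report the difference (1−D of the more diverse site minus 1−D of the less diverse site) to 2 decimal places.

Sample 1: N=17, proportions 0.1176, 0.2353, 0.0588, 0.0588, 0.0588, 0.2941, 0.0588, 0.1176, giving 1−D = 0.8166 (working shown to 4 dp, full precision carried).
Sample 2: N=198, proportions 0.0404, 0.0657, 0.7475, 0.0404, 0.0101, 0.0556, 0.0404, giving 1−D = 0.4289.
Difference = |0.8166 − 0.4289| = 0.3877, i.e. 0.39 to 2 decimal places.

0.39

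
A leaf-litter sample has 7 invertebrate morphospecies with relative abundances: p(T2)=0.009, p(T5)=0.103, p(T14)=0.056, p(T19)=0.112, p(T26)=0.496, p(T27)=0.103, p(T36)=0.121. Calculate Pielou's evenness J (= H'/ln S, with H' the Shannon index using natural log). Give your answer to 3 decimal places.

H' = −Σ pᵢ ln pᵢ = −((-0.04239) + (-0.23412) + (-0.16141) + (-0.24520) + (-0.34778) + (-0.23412) + (-0.25555)) = 1.52058 (working shown to 5 dp, full precision carried).
With S = 7 species, ln S = 1.94591, so J = 1.52058/1.94591 = 0.78142, i.e. 0.781 to 3 decimal places.

0.781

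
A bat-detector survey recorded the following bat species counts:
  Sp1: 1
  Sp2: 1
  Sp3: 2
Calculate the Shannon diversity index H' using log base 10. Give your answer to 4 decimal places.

Total N = 1+1+2 = 4, so the proportions are 0.25, 0.25, 0.5 (working shown to 6 dp, full precision carried).
Each pᵢ log₁₀ pᵢ term: 0.25×(-0.602060)=-0.150515, 0.25×(-0.602060)=-0.150515, 0.5×(-0.301030)=-0.150515.
Sum = -0.451545, so H' = 0.4515.

0.4515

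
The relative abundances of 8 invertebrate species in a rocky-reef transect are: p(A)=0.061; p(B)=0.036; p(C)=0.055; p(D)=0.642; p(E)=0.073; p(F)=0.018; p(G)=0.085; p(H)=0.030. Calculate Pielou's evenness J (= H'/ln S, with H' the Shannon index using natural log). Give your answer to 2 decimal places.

0.63

H' = −Σ pᵢ ln pᵢ = −((-0.1706) + (-0.1197) + (-0.1595) + (-0.2845) + (-0.1911) + (-0.0723) + (-0.2095) + (-0.1052)) = 1.3124 (working shown to 4 dp, full precision carried).
With S = 8 species, ln S = 2.0794, so J = 1.3124/2.0794 = 0.6311, i.e. 0.63 to 2 decimal places.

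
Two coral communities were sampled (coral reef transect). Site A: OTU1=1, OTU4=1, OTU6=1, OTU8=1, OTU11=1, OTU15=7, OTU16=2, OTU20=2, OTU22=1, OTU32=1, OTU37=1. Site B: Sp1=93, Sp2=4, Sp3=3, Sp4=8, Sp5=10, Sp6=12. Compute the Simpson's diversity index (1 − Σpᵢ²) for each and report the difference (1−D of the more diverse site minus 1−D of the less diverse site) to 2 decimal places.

0.35

Site A: N=19, proportions 0.0526, 0.0526, 0.0526, 0.0526, 0.0526, 0.3684, 0.1053, 0.1053, 0.0526, 0.0526, 0.0526, giving 1−D = 0.8199 (working shown to 4 dp, full precision carried).
Site B: N=130, proportions 0.7154, 0.0308, 0.0231, 0.0615, 0.0769, 0.0923, giving 1−D = 0.4685.
Difference = |0.8199 − 0.4685| = 0.3514, i.e. 0.35 to 2 decimal places.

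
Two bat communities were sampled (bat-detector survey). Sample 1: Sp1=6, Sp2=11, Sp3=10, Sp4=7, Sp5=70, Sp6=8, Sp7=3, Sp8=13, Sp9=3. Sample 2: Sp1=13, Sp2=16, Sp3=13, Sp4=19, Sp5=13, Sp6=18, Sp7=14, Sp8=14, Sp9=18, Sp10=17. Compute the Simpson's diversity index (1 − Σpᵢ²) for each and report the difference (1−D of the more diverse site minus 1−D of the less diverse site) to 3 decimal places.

Sample 1: N=131, proportions 0.0458, 0.08397, 0.07634, 0.05344, 0.53435, 0.06107, 0.0229, 0.09924, 0.0229, giving 1−D = 0.68201 (working shown to 5 dp, full precision carried).
Sample 2: N=155, proportions 0.08387, 0.10323, 0.08387, 0.12258, 0.08387, 0.11613, 0.09032, 0.09032, 0.11613, 0.10968, giving 1−D = 0.89790.
Difference = |0.68201 − 0.89790| = 0.21589, i.e. 0.216 to 3 decimal places.

0.216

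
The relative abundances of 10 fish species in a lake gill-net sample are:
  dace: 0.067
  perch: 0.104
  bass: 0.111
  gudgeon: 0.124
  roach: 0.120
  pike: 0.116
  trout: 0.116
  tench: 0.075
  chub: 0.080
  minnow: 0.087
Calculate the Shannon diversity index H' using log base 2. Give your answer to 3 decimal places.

3.293

Each pᵢ log₂ pᵢ term (working shown to 5 dp, full precision carried): 0.067×(-3.89970)=-0.26128, 0.104×(-3.26534)=-0.33960, 0.111×(-3.17137)=-0.35202, 0.124×(-3.01159)=-0.37344, 0.12×(-3.05889)=-0.36707, 0.116×(-3.10780)=-0.36051, 0.116×(-3.10780)=-0.36051, 0.075×(-3.73697)=-0.28027, 0.08×(-3.64386)=-0.29151, 0.087×(-3.52284)=-0.30649.
Sum = -3.29268, so H' = 3.293.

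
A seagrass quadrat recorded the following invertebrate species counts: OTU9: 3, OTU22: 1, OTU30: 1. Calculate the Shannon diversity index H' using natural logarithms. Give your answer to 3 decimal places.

Total N = 3+1+1 = 5, so the proportions are 0.6, 0.2, 0.2 (working shown to 5 dp, full precision carried).
Each pᵢ ln pᵢ term: 0.6×(-0.51083)=-0.30650, 0.2×(-1.60944)=-0.32189, 0.2×(-1.60944)=-0.32189.
Sum = -0.95027, so H' = 0.950.

0.950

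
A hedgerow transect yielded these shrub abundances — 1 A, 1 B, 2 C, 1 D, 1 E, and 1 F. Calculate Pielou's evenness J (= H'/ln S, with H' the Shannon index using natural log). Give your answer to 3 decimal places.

0.976

Total N = 1+1+2+1+1+1 = 7, so the proportions are 0.14286, 0.14286, 0.28571, 0.14286, 0.14286, 0.14286 (working shown to 5 dp, full precision carried).
H' = −Σ pᵢ ln pᵢ = −((-0.27799) + (-0.27799) + (-0.35793) + (-0.27799) + (-0.27799) + (-0.27799)) = 1.74787.
With S = 6 species, ln S = 1.79176, so J = 1.74787/1.79176 = 0.97550, i.e. 0.976 to 3 decimal places.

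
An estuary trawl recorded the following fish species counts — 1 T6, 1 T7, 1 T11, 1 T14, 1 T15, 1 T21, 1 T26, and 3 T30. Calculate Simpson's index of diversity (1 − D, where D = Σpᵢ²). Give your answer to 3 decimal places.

0.840

Total N = 1+1+1+1+1+1+1+3 = 10, so the proportions are 0.1, 0.1, 0.1, 0.1, 0.1, 0.1, 0.1, 0.3 (working shown to 5 dp, full precision carried).
D = 0.1² + 0.1² + 0.1² + 0.1² + 0.1² + 0.1² + 0.1² + 0.3² = 0.01000 + 0.01000 + 0.01000 + 0.01000 + 0.01000 + 0.01000 + 0.01000 + 0.09000 = 0.16000.
So 1 − D = 0.84000, i.e. 0.840 to 3 decimal places.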